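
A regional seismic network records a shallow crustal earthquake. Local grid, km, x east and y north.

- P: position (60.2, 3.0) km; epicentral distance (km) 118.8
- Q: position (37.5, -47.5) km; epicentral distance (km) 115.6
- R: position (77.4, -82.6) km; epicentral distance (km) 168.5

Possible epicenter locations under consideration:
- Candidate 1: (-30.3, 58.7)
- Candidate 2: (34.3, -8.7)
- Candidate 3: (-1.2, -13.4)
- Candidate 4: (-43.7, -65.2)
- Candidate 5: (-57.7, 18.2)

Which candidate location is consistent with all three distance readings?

For each candidate, compare |candidate − station| to the reported distance:
Candidate 1: residuals P 12.5, Q 10.4, R 9.2 → max 12.5 km
Candidate 2: residuals P 90.4, Q 76.7, R 82.9 → max 90.4 km
Candidate 3: residuals P 55.2, Q 64.0, R 63.8 → max 64.0 km
Candidate 4: residuals P 5.5, Q 32.5, R 46.2 → max 46.2 km
Candidate 5: residuals P 0.1, Q 0.1, R 0.1 → max 0.1 km
Only Candidate 5 has all residuals ≈ 0.

Candidate 5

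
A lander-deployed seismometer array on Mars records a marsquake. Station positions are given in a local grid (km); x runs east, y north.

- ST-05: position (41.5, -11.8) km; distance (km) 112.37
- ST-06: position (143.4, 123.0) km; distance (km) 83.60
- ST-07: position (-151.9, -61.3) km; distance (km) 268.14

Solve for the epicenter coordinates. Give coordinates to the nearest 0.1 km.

(63.5, 98.4)

Circle about each station: (x − 41.5)² + (y + 11.8)² = 112.37²; (x − 143.4)² + (y − 123.0)² = 83.60²; (x + 151.9)² + (y + 61.3)² = 268.14².
Subtracting the ST-05 equation from the ST-06 and ST-07 equations removes the quadratic terms:
203.8 x + 269.6 y = 39469.13
-386.8 x − 99.0 y = -34302.23
Solving the 2×2 system: x ≈ 63.5, y ≈ 98.4 km.
Check against ST-05 (with the unrounded x, y): √((x − 41.5)²+(y + 11.8)²) = 112.37 ≈ 112.37 km. ✓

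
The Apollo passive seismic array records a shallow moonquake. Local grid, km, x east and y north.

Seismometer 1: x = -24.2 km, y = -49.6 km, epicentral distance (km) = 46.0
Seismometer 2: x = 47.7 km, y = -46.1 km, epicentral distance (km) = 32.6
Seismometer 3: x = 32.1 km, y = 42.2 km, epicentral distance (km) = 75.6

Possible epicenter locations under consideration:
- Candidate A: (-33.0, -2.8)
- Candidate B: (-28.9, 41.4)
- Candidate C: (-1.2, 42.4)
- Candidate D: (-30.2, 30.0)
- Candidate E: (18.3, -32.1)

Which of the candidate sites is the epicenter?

Candidate E

For each candidate, compare |candidate − station| to the reported distance:
Candidate A: residuals Seismometer 1 1.6, Seismometer 2 59.0, Seismometer 3 3.5 → max 59.0 km
Candidate B: residuals Seismometer 1 45.1, Seismometer 2 83.7, Seismometer 3 14.6 → max 83.7 km
Candidate C: residuals Seismometer 1 48.8, Seismometer 2 68.5, Seismometer 3 42.3 → max 68.5 km
Candidate D: residuals Seismometer 1 33.8, Seismometer 2 76.3, Seismometer 3 12.1 → max 76.3 km
Candidate E: residuals Seismometer 1 0.0, Seismometer 2 0.0, Seismometer 3 0.0 → max 0.0 km
Only Candidate E has all residuals ≈ 0.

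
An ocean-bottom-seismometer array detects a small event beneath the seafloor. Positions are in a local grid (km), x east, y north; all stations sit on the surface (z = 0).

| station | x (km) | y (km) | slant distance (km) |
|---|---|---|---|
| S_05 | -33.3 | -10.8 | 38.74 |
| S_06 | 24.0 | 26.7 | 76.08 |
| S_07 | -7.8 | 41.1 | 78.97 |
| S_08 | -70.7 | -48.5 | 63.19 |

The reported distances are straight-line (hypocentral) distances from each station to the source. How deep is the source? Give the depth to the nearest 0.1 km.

Each station gives a sphere (x−x_i)² + (y−y_i)² + z² = d_i² (stations at z=0).
Subtracting the S_05 sphere from S_06 and S_07: z² cancels, leaving linear equations in x and y:
114.6 x + 75.0 y = -4224.02
51.0 x + 103.8 y = -4210.95
Solving: x ≈ -15.195, y ≈ -33.102 km (keep extra digits for the depth step; rounded: -15.2, -33.1).
Then from the S_05 sphere: z² = 38.74² − (x + 33.3)² − (y + 10.8)² with x = -15.195, y = -33.102, so z ≈ 25.993 ≈ 26.0 km.
Check against S_08 (with the unrounded solution): distance 63.19 ≈ 63.19 km. ✓

z ≈ 26.0 km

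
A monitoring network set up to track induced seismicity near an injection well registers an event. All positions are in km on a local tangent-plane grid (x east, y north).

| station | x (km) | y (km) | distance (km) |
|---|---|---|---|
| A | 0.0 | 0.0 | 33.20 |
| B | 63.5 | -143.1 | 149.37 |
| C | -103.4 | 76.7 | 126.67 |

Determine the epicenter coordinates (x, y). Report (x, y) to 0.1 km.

-24.5 km east, -22.4 km north

Circle about each station: x² + y² = 33.20²; (x − 63.5)² + (y + 143.1)² = 149.37²; (x + 103.4)² + (y − 76.7)² = 126.67².
Subtracting pairs of circle equations eliminates x²+y² and gives linear equations (the radical axes):
127.0 x − 286.2 y = 3300.70
-206.8 x + 153.4 y = 1631.40
Solving the 2×2 system: x ≈ -24.5, y ≈ -22.4 km.
Check against A (with the unrounded x, y): √(x²+y²) = 33.21 ≈ 33.20 km. ✓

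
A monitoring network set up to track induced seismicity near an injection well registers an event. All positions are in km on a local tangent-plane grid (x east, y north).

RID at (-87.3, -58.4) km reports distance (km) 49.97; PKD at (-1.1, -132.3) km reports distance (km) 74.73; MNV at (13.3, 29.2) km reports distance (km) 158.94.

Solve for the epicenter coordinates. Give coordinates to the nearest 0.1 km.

x ≈ -70.9 km, y ≈ -105.6 km

Circle about each station: (x + 87.3)² + (y + 58.4)² = 49.97²; (x + 1.1)² + (y + 132.3)² = 74.73²; (x − 13.3)² + (y − 29.2)² = 158.94².
Subtracting the RID equation from the PKD and MNV equations removes the quadratic terms:
172.4 x − 147.8 y = 3385.08
201.2 x + 175.2 y = -32767.24
Solving the 2×2 system: x ≈ -70.9, y ≈ -105.6 km.
Check against RID (with the unrounded x, y): √((x + 87.3)²+(y + 58.4)²) = 49.97 ≈ 49.97 km. ✓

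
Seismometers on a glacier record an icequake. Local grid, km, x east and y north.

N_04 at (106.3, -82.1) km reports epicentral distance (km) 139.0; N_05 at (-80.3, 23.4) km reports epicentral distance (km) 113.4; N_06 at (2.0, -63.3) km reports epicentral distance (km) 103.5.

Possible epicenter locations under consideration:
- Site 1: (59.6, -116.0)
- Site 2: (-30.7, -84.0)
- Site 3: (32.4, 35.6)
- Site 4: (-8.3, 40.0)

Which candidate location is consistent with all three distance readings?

For each candidate, compare |candidate − station| to the reported distance:
Site 1: residuals N_04 81.3, N_05 84.1, N_06 25.4 → max 84.1 km
Site 2: residuals N_04 2.0, N_05 4.9, N_06 64.8 → max 64.8 km
Site 3: residuals N_04 0.0, N_05 0.0, N_06 0.0 → max 0.0 km
Site 4: residuals N_04 28.5, N_05 39.5, N_06 0.3 → max 39.5 km
Only Site 3 has all residuals ≈ 0.

Site 3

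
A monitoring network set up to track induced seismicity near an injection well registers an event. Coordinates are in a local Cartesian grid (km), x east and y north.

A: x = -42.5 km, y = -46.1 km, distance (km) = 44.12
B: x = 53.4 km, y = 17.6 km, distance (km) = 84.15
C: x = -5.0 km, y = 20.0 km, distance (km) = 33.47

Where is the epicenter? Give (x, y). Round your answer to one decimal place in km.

x ≈ -27.8 km, y ≈ -4.5 km

Circle about each station: (x + 42.5)² + (y + 46.1)² = 44.12²; (x − 53.4)² + (y − 17.6)² = 84.15²; (x + 5.0)² + (y − 20.0)² = 33.47².
Subtracting pairs of circle equations eliminates x²+y² and gives linear equations (the radical axes):
191.8 x + 127.4 y = -5904.79
75.0 x + 132.2 y = -2680.13
Solving the 2×2 system: x ≈ -27.8, y ≈ -4.5 km.
Check against A (with the unrounded x, y): √((x + 42.5)²+(y + 46.1)²) = 44.12 ≈ 44.12 km. ✓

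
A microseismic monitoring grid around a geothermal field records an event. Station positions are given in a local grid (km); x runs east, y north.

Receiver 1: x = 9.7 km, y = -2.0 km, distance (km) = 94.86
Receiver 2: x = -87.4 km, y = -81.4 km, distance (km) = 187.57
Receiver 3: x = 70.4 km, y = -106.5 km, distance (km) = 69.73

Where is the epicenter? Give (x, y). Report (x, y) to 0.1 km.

(95.9, -41.6)

Circle about each station: (x − 9.7)² + (y + 2.0)² = 94.86²; (x + 87.4)² + (y + 81.4)² = 187.57²; (x − 70.4)² + (y + 106.5)² = 69.73².
Subtracting pairs of circle equations eliminates x²+y² and gives linear equations (the radical axes):
-194.2 x − 158.8 y = -12017.46
121.4 x − 209.0 y = 20336.47
Solving the 2×2 system: x ≈ 95.9, y ≈ -41.6 km.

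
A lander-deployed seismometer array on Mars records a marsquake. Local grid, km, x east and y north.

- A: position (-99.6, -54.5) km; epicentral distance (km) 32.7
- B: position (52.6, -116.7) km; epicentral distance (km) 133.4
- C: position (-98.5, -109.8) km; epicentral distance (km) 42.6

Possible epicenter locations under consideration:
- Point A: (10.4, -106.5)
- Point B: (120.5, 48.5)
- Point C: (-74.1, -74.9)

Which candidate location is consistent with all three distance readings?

For each candidate, compare |candidate − station| to the reported distance:
Point A: residuals A 89.0, B 90.0, C 66.3 → max 90.0 km
Point B: residuals A 210.3, B 45.2, C 227.6 → max 227.6 km
Point C: residuals A 0.0, B 0.0, C 0.0 → max 0.0 km
Only Point C has all residuals ≈ 0.

Point C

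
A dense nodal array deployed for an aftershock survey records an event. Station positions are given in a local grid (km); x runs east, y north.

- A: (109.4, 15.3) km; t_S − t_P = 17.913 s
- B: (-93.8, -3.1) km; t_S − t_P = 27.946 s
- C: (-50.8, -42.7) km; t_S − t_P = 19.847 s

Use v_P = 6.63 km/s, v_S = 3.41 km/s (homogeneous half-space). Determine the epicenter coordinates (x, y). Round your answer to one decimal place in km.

(73.7, -105.3)

Distance from S−P lag: d = Δt · v_P v_S / (v_P − v_S) = Δt · (6.63·3.41)/(6.63−3.41) ≈ 7.0212·Δt.
So d_A = 125.77, d_B = 196.21, d_C = 139.35 km.
Circle about each station: (x − 109.4)² + (y − 15.3)² = 125.77²; (x + 93.8)² + (y + 3.1)² = 196.21²; (x + 50.8)² + (y + 42.7)² = 139.35².
Subtracting the A equation from the B and C equations removes the quadratic terms:
-406.4 x − 36.8 y = -26074.67
-320.4 x − 116.0 y = -11398.85
Solving the 2×2 system: x ≈ 73.7, y ≈ -105.3 km.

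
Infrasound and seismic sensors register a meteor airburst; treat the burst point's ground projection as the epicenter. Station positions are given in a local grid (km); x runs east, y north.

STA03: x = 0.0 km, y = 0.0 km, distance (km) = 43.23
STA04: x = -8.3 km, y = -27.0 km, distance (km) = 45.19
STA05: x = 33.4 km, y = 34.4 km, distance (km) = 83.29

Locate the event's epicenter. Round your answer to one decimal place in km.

(-43.2, 1.7)

Circle about each station: x² + y² = 43.23²; (x + 8.3)² + (y + 27.0)² = 45.19²; (x − 33.4)² + (y − 34.4)² = 83.29².
Subtracting the STA03 equation from the STA04 and STA05 equations removes the quadratic terms:
-16.6 x − 54.0 y = 624.59
66.8 x + 68.8 y = -2769.47
Solving the 2×2 system: x ≈ -43.2, y ≈ 1.7 km.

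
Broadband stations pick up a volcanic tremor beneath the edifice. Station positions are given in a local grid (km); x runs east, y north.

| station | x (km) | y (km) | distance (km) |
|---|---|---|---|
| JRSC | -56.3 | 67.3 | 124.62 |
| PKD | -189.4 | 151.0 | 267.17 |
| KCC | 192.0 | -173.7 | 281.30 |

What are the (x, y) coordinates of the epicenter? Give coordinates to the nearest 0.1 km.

Circle about each station: (x + 56.3)² + (y − 67.3)² = 124.62²; (x + 189.4)² + (y − 151.0)² = 267.17²; (x − 192.0)² + (y + 173.7)² = 281.30².
Subtracting the JRSC equation from the PKD and KCC equations removes the quadratic terms:
-266.2 x + 167.4 y = -4875.28
496.6 x − 482.0 y = -4262.84
Solving the 2×2 system: x ≈ 67.8, y ≈ 78.7 km.

(67.8, 78.7)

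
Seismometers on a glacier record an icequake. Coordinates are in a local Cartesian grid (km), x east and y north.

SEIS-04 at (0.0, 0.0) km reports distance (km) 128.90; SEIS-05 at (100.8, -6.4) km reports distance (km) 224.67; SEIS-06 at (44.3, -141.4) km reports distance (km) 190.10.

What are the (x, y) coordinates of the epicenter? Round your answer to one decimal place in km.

Circle about each station: x² + y² = 128.90²; (x − 100.8)² + (y + 6.4)² = 224.67²; (x − 44.3)² + (y + 141.4)² = 190.10².
Subtracting pairs of circle equations eliminates x²+y² and gives linear equations (the radical axes):
201.6 x − 12.8 y = -23659.80
88.6 x − 282.8 y = 2433.65
Solving the 2×2 system: x ≈ -120.3, y ≈ -46.3 km.
Check against SEIS-04 (with the unrounded x, y): √(x²+y²) = 128.90 ≈ 128.90 km. ✓

(-120.3, -46.3)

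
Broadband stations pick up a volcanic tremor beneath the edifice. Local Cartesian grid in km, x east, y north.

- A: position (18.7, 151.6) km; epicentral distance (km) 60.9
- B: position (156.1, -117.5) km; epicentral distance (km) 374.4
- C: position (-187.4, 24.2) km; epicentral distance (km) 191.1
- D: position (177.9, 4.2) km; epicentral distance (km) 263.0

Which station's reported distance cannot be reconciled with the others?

B

Solve using three stations at a time. Using A, C, D (subtract circle equations pairwise → linear system) gives (x, y) ≈ (-42.1, 148.3).
Distances from that point to each station vs reported:
  A: calculated 60.9 vs reported 60.9 → residual 0.0 km
  B: calculated 331.6 vs reported 374.4 → residual 42.8 km
  C: calculated 191.1 vs reported 191.1 → residual 0.0 km
  D: calculated 263.0 vs reported 263.0 → residual 0.0 km
A, C, D are mutually consistent (residuals ≈ 0); B is off by 42.8 km.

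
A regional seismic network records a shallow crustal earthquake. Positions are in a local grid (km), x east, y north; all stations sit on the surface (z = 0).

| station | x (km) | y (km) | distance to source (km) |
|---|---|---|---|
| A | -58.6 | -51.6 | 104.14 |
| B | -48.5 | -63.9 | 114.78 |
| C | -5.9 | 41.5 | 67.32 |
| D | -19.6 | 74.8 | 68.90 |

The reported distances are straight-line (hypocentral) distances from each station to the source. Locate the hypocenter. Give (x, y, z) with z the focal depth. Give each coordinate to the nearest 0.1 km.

Each station gives a sphere (x−x_i)² + (y−y_i)² + z² = d_i² (stations at z=0).
Subtracting the A sphere from B and C: z² cancels, leaving linear equations in x and y:
20.2 x − 24.6 y = -1990.37
105.4 x + 186.2 y = 1973.70
Solving: x ≈ -50.685, y ≈ 39.290 km (keep extra digits for the depth step; rounded: -50.7, 39.3).
Then from the A sphere: z² = 104.14² − (x + 58.6)² − (y + 51.6)² with x = -50.685, y = 39.290, so z ≈ 50.215 ≈ 50.2 km.

(-50.7, 39.3, 50.2)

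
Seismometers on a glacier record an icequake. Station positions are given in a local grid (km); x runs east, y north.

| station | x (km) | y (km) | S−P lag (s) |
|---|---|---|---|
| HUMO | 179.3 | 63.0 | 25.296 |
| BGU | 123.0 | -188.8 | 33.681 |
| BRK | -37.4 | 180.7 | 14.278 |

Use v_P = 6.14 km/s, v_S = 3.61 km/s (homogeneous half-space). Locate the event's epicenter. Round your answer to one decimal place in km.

Distance from S−P lag: d = Δt · v_P v_S / (v_P − v_S) = Δt · (6.14·3.61)/(6.14−3.61) ≈ 8.7610·Δt.
So d_HUMO = 221.62, d_BGU = 295.08, d_BRK = 125.09 km.
Circle about each station: (x − 179.3)² + (y − 63.0)² = 221.62²; (x − 123.0)² + (y + 188.8)² = 295.08²; (x + 37.4)² + (y − 180.7)² = 125.09².
Subtracting pairs of circle equations eliminates x²+y² and gives linear equations (the radical axes):
-112.6 x − 503.6 y = -23299.83
-433.4 x + 235.4 y = 31401.68
Solving the 2×2 system: x ≈ -42.2, y ≈ 55.7 km.

x ≈ -42.2 km, y ≈ 55.7 km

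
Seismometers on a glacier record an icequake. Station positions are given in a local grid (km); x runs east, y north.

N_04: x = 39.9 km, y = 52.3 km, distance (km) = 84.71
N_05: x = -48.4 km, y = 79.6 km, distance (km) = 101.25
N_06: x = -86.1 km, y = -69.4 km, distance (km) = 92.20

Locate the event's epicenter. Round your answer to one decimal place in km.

-11.8 km east, -14.8 km north

Circle about each station: (x − 39.9)² + (y − 52.3)² = 84.71²; (x + 48.4)² + (y − 79.6)² = 101.25²; (x + 86.1)² + (y + 69.4)² = 92.20².
Subtracting pairs of circle equations eliminates x²+y² and gives linear equations (the radical axes):
-176.6 x + 54.6 y = 1275.64
-252.0 x − 243.4 y = 6577.21
Solving the 2×2 system: x ≈ -11.8, y ≈ -14.8 km.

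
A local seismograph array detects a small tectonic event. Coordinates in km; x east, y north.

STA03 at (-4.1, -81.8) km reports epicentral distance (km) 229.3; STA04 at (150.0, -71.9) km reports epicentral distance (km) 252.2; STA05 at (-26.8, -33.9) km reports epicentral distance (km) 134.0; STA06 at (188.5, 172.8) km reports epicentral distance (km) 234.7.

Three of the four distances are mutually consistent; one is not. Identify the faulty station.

Solve using three stations at a time. Using STA04, STA05, STA06 (subtract circle equations pairwise → linear system) gives (x, y) ≈ (-34.6, 99.9).
Distances from that point to each station vs reported:
  STA03: calculated 184.3 vs reported 229.3 → residual 45.0 km
  STA04: calculated 252.2 vs reported 252.2 → residual 0.0 km
  STA05: calculated 134.1 vs reported 134.0 → residual 0.1 km
  STA06: calculated 234.7 vs reported 234.7 → residual 0.0 km
STA04, STA05, STA06 are mutually consistent (residuals ≈ 0); STA03 is off by 45.0 km.

STA03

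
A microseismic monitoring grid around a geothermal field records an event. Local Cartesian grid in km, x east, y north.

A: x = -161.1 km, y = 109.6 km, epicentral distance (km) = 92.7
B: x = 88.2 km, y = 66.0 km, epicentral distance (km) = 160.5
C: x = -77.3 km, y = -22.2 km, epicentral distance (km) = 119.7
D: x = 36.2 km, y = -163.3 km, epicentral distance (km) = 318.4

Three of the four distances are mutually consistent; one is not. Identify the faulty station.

D

Solve using three stations at a time. Using A, B, C (subtract circle equations pairwise → linear system) gives (x, y) ≈ (-69.2, 97.2).
Distances from that point to each station vs reported:
  A: calculated 92.7 vs reported 92.7 → residual 0.0 km
  B: calculated 160.5 vs reported 160.5 → residual 0.0 km
  C: calculated 119.7 vs reported 119.7 → residual 0.0 km
  D: calculated 281.1 vs reported 318.4 → residual 37.3 km
A, B, C are mutually consistent (residuals ≈ 0); D is off by 37.3 km.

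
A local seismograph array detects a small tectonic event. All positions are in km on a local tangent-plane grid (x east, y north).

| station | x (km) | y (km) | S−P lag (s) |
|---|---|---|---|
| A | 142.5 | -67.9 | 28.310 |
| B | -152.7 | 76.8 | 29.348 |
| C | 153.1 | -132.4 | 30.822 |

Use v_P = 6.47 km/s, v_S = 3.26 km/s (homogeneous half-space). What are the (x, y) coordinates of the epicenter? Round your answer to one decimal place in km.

Distance from S−P lag: d = Δt · v_P v_S / (v_P − v_S) = Δt · (6.47·3.26)/(6.47−3.26) ≈ 6.5708·Δt.
So d_A = 186.02, d_B = 192.84, d_C = 202.52 km.
Circle about each station: (x − 142.5)² + (y + 67.9)² = 186.02²; (x + 152.7)² + (y − 76.8)² = 192.84²; (x − 153.1)² + (y + 132.4)² = 202.52².
Subtracting the A equation from the B and C equations removes the quadratic terms:
-590.4 x + 289.4 y = 1715.04
21.2 x − 129.0 y = 9641.80
Solving the 2×2 system: x ≈ -43.0, y ≈ -81.8 km.

x ≈ -43.0 km, y ≈ -81.8 km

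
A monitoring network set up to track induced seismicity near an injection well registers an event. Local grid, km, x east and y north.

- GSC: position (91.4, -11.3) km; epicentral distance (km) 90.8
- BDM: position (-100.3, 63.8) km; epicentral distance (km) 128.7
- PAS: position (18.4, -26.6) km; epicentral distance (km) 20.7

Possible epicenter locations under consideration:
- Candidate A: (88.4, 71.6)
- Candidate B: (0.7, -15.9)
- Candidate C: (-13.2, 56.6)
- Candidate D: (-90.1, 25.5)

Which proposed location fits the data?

Candidate B

For each candidate, compare |candidate − station| to the reported distance:
Candidate A: residuals GSC 7.8, BDM 60.2, PAS 99.9 → max 99.9 km
Candidate B: residuals GSC 0.0, BDM 0.0, PAS 0.0 → max 0.0 km
Candidate C: residuals GSC 33.9, BDM 41.3, PAS 68.3 → max 68.3 km
Candidate D: residuals GSC 94.4, BDM 89.1, PAS 99.7 → max 99.7 km
Only Candidate B has all residuals ≈ 0.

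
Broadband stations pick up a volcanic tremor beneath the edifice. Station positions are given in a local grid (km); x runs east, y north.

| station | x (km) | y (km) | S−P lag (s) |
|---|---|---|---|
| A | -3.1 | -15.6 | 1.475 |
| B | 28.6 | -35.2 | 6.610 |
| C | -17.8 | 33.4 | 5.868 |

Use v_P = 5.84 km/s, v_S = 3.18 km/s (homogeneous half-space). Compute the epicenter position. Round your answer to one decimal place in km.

Distance from S−P lag: d = Δt · v_P v_S / (v_P − v_S) = Δt · (5.84·3.18)/(5.84−3.18) ≈ 6.9817·Δt.
So d_A = 10.30, d_B = 46.15, d_C = 40.97 km.
Circle about each station: (x + 3.1)² + (y + 15.6)² = 10.30²; (x − 28.6)² + (y + 35.2)² = 46.15²; (x + 17.8)² + (y − 33.4)² = 40.97².
Subtracting the A equation from the B and C equations removes the quadratic terms:
63.4 x − 39.2 y = -219.70
-29.4 x + 98.0 y = -393.02
Solving the 2×2 system: x ≈ -7.3, y ≈ -6.2 km.
Check against A (with the unrounded x, y): √((x + 3.1)²+(y + 15.6)²) = 10.30 ≈ 10.30 km. ✓

x ≈ -7.3 km, y ≈ -6.2 km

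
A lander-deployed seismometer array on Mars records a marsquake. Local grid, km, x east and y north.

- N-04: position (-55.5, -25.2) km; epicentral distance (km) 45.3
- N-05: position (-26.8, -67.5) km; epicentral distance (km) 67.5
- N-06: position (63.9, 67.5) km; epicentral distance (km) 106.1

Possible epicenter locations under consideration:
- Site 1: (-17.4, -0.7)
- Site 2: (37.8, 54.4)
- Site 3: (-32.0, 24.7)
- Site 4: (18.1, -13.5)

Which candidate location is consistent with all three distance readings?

For each candidate, compare |candidate − station| to the reported distance:
Site 1: residuals N-04 0.0, N-05 0.0, N-06 0.0 → max 0.0 km
Site 2: residuals N-04 77.3, N-05 70.5, N-06 76.9 → max 77.3 km
Site 3: residuals N-04 9.9, N-05 24.8, N-06 1.1 → max 24.8 km
Site 4: residuals N-04 29.2, N-05 2.7, N-06 13.0 → max 29.2 km
Only Site 1 has all residuals ≈ 0.

Site 1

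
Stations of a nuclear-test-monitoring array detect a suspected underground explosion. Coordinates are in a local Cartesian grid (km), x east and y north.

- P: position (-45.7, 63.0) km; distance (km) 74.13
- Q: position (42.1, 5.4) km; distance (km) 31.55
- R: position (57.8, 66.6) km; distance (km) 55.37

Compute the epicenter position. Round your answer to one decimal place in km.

x ≈ 19.1 km, y ≈ 27.0 km

Circle about each station: (x + 45.7)² + (y − 63.0)² = 74.13²; (x − 42.1)² + (y − 5.4)² = 31.55²; (x − 57.8)² + (y − 66.6)² = 55.37².
Subtracting pairs of circle equations eliminates x²+y² and gives linear equations (the radical axes):
175.6 x − 115.2 y = 243.93
207.0 x + 7.2 y = 4148.33
Solving the 2×2 system: x ≈ 19.1, y ≈ 27.0 km.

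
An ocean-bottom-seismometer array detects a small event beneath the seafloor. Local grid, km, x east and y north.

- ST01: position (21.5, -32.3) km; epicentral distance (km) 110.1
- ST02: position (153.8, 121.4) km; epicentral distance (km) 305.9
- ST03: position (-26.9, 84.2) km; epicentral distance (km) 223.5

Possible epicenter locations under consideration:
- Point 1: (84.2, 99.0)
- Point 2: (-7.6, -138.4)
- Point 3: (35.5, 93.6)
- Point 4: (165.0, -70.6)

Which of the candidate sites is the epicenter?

For each candidate, compare |candidate − station| to the reported distance:
Point 1: residuals ST01 35.4, ST02 232.8, ST03 111.4 → max 232.8 km
Point 2: residuals ST01 0.1, ST02 0.0, ST03 0.1 → max 0.1 km
Point 3: residuals ST01 16.6, ST02 184.4, ST03 160.4 → max 184.4 km
Point 4: residuals ST01 38.4, ST02 113.6, ST03 23.1 → max 113.6 km
Only Point 2 has all residuals ≈ 0.

Point 2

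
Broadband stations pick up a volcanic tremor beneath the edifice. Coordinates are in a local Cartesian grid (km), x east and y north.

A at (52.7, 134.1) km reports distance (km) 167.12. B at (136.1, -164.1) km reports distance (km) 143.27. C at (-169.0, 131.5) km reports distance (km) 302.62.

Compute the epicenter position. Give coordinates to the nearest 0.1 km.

Circle about each station: (x − 52.7)² + (y − 134.1)² = 167.12²; (x − 136.1)² + (y + 164.1)² = 143.27²; (x + 169.0)² + (y − 131.5)² = 302.62².
Subtracting the A equation from the B and C equations removes the quadratic terms:
166.8 x − 596.4 y = 32094.72
-443.4 x − 5.2 y = -38556.62
Solving the 2×2 system: x ≈ 87.3, y ≈ -29.4 km.

87.3 km east, -29.4 km north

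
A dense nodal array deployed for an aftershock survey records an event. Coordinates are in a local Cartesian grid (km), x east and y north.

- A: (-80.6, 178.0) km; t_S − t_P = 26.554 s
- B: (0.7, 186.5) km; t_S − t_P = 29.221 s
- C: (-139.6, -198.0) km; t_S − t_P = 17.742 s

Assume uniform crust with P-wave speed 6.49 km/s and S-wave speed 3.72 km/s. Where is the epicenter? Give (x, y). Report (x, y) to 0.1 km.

Distance from S−P lag: d = Δt · v_P v_S / (v_P − v_S) = Δt · (6.49·3.72)/(6.49−3.72) ≈ 8.7158·Δt.
So d_A = 231.44, d_B = 254.68, d_C = 154.64 km.
Circle about each station: (x + 80.6)² + (y − 178.0)² = 231.44²; (x − 0.7)² + (y − 186.5)² = 254.68²; (x + 139.6)² + (y + 198.0)² = 154.64².
Subtracting the A equation from the B and C equations removes the quadratic terms:
162.6 x + 17.0 y = -14695.05
-118.0 x − 752.0 y = 50162.74
Solving the 2×2 system: x ≈ -84.8, y ≈ -53.4 km.

(-84.8, -53.4)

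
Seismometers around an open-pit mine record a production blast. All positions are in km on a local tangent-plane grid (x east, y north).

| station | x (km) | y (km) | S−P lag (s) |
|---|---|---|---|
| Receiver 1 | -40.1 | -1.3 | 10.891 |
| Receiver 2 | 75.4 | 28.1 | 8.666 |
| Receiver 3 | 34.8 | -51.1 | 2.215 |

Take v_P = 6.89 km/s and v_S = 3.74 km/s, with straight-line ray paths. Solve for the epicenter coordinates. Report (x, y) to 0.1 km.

Distance from S−P lag: d = Δt · v_P v_S / (v_P − v_S) = Δt · (6.89·3.74)/(6.89−3.74) ≈ 8.1805·Δt.
So d_Receiver 1 = 89.09, d_Receiver 2 = 70.89, d_Receiver 3 = 18.12 km.
Circle about each station: (x + 40.1)² + (y + 1.3)² = 89.09²; (x − 75.4)² + (y − 28.1)² = 70.89²; (x − 34.8)² + (y + 51.1)² = 18.12².
Subtracting the Receiver 1 equation from the Receiver 2 and Receiver 3 equations removes the quadratic terms:
231.0 x + 58.8 y = 7776.71
149.8 x − 99.6 y = 9821.24
Solving the 2×2 system: x ≈ 42.5, y ≈ -34.7 km.
Check against Receiver 1 (with the unrounded x, y): √((x + 40.1)²+(y + 1.3)²) = 89.09 ≈ 89.09 km. ✓

x ≈ 42.5 km, y ≈ -34.7 km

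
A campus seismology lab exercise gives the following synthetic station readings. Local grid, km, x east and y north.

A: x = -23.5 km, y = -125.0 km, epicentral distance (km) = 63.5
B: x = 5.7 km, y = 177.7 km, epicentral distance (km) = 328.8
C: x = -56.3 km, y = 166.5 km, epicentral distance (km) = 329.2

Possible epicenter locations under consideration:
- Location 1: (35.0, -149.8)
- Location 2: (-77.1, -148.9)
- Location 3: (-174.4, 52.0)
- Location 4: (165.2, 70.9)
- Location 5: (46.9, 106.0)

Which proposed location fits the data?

Location 1

For each candidate, compare |candidate − station| to the reported distance:
Location 1: residuals A 0.0, B 0.0, C 0.0 → max 0.0 km
Location 2: residuals A 4.8, B 8.1, C 13.1 → max 13.1 km
Location 3: residuals A 169.1, B 109.2, C 164.7 → max 169.1 km
Location 4: residuals A 208.5, B 136.8, C 87.9 → max 208.5 km
Location 5: residuals A 178.0, B 246.1, C 209.6 → max 246.1 km
Only Location 1 has all residuals ≈ 0.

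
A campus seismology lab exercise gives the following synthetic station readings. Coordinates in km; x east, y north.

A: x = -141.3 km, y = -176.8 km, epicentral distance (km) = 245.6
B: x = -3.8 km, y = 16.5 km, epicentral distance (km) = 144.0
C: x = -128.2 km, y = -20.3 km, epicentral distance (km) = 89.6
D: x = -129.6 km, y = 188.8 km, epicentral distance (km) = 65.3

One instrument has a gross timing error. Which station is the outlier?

D

Solve using three stations at a time. Using A, B, C (subtract circle equations pairwise → linear system) gives (x, y) ≈ (-138.0, 68.8).
Distances from that point to each station vs reported:
  A: calculated 245.6 vs reported 245.6 → residual 0.0 km
  B: calculated 144.0 vs reported 144.0 → residual 0.0 km
  C: calculated 89.6 vs reported 89.6 → residual 0.0 km
  D: calculated 120.3 vs reported 65.3 → residual 55.0 km
A, B, C are mutually consistent (residuals ≈ 0); D is off by 55.0 km.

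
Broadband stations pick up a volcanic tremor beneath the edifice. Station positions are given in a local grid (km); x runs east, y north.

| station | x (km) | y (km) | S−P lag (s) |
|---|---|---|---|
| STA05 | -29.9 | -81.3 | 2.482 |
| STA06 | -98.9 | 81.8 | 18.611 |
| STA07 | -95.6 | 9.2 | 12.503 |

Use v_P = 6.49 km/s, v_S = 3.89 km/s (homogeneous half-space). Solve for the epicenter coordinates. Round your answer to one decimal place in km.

Distance from S−P lag: d = Δt · v_P v_S / (v_P − v_S) = Δt · (6.49·3.89)/(6.49−3.89) ≈ 9.7100·Δt.
So d_STA05 = 24.10, d_STA06 = 180.71, d_STA07 = 121.40 km.
Circle about each station: (x + 29.9)² + (y + 81.3)² = 24.10²; (x + 98.9)² + (y − 81.8)² = 180.71²; (x + 95.6)² + (y − 9.2)² = 121.40².
Subtracting the STA05 equation from the STA06 and STA07 equations removes the quadratic terms:
-138.0 x + 326.2 y = -23106.54
-131.4 x + 181.0 y = -12436.85
Solving the 2×2 system: x ≈ -7.0, y ≈ -73.8 km.
Check against STA05 (with the unrounded x, y): √((x + 29.9)²+(y + 81.3)²) = 24.09 ≈ 24.10 km. ✓

-7.0 km east, -73.8 km north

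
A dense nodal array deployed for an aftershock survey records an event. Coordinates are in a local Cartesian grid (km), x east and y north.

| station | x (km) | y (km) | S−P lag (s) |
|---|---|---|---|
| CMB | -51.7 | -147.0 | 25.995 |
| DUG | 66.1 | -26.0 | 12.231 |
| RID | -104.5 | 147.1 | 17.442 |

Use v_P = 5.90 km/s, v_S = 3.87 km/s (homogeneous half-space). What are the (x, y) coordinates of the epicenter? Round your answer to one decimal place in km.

Distance from S−P lag: d = Δt · v_P v_S / (v_P − v_S) = Δt · (5.90·3.87)/(5.90−3.87) ≈ 11.2478·Δt.
So d_CMB = 292.39, d_DUG = 137.57, d_RID = 196.18 km.
Circle about each station: (x + 51.7)² + (y + 147.0)² = 292.39²; (x − 66.1)² + (y + 26.0)² = 137.57²; (x + 104.5)² + (y − 147.1)² = 196.18².
Subtracting the CMB equation from the DUG and RID equations removes the quadratic terms:
235.6 x + 242.0 y = 47329.73
-105.6 x + 588.2 y = 55282.09
Solving the 2×2 system: x ≈ 88.1, y ≈ 109.8 km.

(88.1, 109.8)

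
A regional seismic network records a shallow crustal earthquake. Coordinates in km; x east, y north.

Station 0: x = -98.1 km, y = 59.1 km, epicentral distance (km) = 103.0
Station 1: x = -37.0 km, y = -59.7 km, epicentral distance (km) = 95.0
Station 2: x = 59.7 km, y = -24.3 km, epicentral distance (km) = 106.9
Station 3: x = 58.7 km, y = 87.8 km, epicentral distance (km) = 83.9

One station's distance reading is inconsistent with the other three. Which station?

Station 2

Solve using three stations at a time. Using Station 0, Station 1, Station 3 (subtract circle equations pairwise → linear system) gives (x, y) ≈ (0.0, 27.8).
Distances from that point to each station vs reported:
  Station 0: calculated 103.0 vs reported 103.0 → residual 0.0 km
  Station 1: calculated 95.0 vs reported 95.0 → residual 0.0 km
  Station 2: calculated 79.2 vs reported 106.9 → residual 27.7 km
  Station 3: calculated 83.9 vs reported 83.9 → residual 0.0 km
Station 0, Station 1, Station 3 are mutually consistent (residuals ≈ 0); Station 2 is off by 27.7 km.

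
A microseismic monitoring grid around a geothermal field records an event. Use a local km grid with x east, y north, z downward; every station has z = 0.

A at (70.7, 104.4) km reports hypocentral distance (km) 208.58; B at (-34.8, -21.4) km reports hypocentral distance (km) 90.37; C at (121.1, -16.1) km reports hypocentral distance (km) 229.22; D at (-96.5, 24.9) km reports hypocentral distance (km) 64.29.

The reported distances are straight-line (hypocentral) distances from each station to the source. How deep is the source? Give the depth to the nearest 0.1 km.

Each station gives a sphere (x−x_i)² + (y−y_i)² + z² = d_i² (stations at z=0).
Subtracting the A sphere from B and C: z² cancels, leaving linear equations in x and y:
-211.0 x − 251.6 y = 21110.03
100.8 x − 241.0 y = -10009.62
Solving: x ≈ -99.799, y ≈ -0.208 km (keep extra digits for the depth step; rounded: -99.8, -0.2).
Then from the A sphere: z² = 208.58² − (x − 70.7)² − (y − 104.4)² with x = -99.799, y = -0.208, so z ≈ 59.101 ≈ 59.1 km.
Check against D (with the unrounded solution): distance 64.30 ≈ 64.29 km. ✓

z ≈ 59.1 km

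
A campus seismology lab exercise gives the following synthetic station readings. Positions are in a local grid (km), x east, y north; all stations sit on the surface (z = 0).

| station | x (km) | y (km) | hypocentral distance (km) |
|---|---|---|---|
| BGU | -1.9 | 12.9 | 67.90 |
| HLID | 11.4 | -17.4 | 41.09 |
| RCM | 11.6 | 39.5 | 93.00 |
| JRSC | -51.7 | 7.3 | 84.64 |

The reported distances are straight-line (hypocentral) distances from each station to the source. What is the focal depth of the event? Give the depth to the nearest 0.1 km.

z ≈ 24.2 km

Each station gives a sphere (x−x_i)² + (y−y_i)² + z² = d_i² (stations at z=0).
Subtracting the BGU sphere from HLID and RCM: z² cancels, leaving linear equations in x and y:
26.6 x − 60.6 y = 3184.72
27.0 x + 53.2 y = -2513.80
Solving: x ≈ 5.601, y ≈ -50.095 km (keep extra digits for the depth step; rounded: 5.6, -50.1).
Then from the BGU sphere: z² = 67.90² − (x + 1.9)² − (y − 12.9)² with x = 5.601, y = -50.095, so z ≈ 24.203 ≈ 24.2 km.
Check against JRSC (with the unrounded solution): distance 84.64 ≈ 84.64 km. ✓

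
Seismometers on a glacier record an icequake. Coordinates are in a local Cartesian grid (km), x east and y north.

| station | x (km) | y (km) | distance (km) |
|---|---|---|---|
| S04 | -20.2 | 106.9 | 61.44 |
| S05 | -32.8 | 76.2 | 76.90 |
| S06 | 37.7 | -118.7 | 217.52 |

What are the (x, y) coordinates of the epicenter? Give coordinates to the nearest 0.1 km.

(40.7, 98.8)

Circle about each station: (x + 20.2)² + (y − 106.9)² = 61.44²; (x + 32.8)² + (y − 76.2)² = 76.90²; (x − 37.7)² + (y + 118.7)² = 217.52².
Subtracting the S04 equation from the S05 and S06 equations removes the quadratic terms:
-25.2 x − 61.4 y = -7092.11
115.8 x − 451.2 y = -39864.75
Solving the 2×2 system: x ≈ 40.7, y ≈ 98.8 km.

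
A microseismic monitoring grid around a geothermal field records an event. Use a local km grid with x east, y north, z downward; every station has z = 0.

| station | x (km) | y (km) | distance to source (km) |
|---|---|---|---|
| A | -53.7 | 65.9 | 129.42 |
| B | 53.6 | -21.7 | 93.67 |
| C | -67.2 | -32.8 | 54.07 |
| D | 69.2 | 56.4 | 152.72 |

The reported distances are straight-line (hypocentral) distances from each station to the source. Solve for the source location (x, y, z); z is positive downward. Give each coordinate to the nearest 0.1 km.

Each station gives a sphere (x−x_i)² + (y−y_i)² + z² = d_i² (stations at z=0).
Subtracting the A sphere from B and C: z² cancels, leaving linear equations in x and y:
214.6 x − 175.2 y = 4092.82
-27.0 x − 197.4 y = 12191.15
Solving: x ≈ -28.199, y ≈ -57.902 km (keep extra digits for the depth step; rounded: -28.2, -57.9).
Then from the A sphere: z² = 129.42² − (x + 53.7)² − (y − 65.9)² with x = -28.199, y = -57.902, so z ≈ 27.790 ≈ 27.8 km.

x ≈ -28.2 km, y ≈ -57.9 km, depth ≈ 27.8 km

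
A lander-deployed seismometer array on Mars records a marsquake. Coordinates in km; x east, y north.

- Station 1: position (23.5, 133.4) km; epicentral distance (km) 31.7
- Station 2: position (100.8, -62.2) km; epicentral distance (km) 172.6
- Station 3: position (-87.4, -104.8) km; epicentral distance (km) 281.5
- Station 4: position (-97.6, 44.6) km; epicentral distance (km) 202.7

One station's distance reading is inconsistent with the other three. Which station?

Solve using three stations at a time. Using Station 2, Station 3, Station 4 (subtract circle equations pairwise → linear system) gives (x, y) ≈ (94.2, 110.3).
Distances from that point to each station vs reported:
  Station 1: calculated 74.4 vs reported 31.7 → residual 42.7 km
  Station 2: calculated 172.7 vs reported 172.6 → residual 0.1 km
  Station 3: calculated 281.5 vs reported 281.5 → residual 0.0 km
  Station 4: calculated 202.8 vs reported 202.7 → residual 0.1 km
Station 2, Station 3, Station 4 are mutually consistent (residuals ≈ 0); Station 1 is off by 42.7 km.

Station 1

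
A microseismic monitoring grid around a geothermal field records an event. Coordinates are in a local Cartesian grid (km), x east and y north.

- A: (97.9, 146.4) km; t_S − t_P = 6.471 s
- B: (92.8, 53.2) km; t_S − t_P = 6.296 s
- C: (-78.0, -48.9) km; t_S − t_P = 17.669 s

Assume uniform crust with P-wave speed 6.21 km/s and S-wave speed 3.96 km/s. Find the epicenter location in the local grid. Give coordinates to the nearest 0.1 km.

Distance from S−P lag: d = Δt · v_P v_S / (v_P − v_S) = Δt · (6.21·3.96)/(6.21−3.96) ≈ 10.9296·Δt.
So d_A = 70.73, d_B = 68.81, d_C = 193.12 km.
Circle about each station: (x − 97.9)² + (y − 146.4)² = 70.73²; (x − 92.8)² + (y − 53.2)² = 68.81²; (x + 78.0)² + (y + 48.9)² = 193.12².
Subtracting the A equation from the B and C equations removes the quadratic terms:
-10.2 x − 186.4 y = -19307.37
-351.8 x − 390.6 y = -54834.76
Solving the 2×2 system: x ≈ 43.5, y ≈ 101.2 km.
Check against A (with the unrounded x, y): √((x − 97.9)²+(y − 146.4)²) = 70.72 ≈ 70.73 km. ✓

x ≈ 43.5 km, y ≈ 101.2 km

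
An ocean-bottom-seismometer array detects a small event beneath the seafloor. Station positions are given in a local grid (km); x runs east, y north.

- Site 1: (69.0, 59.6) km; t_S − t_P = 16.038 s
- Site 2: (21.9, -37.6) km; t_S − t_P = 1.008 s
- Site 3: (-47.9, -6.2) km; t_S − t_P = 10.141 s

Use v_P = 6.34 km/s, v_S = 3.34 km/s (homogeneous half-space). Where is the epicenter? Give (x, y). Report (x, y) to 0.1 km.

Distance from S−P lag: d = Δt · v_P v_S / (v_P − v_S) = Δt · (6.34·3.34)/(6.34−3.34) ≈ 7.0585·Δt.
So d_Site 1 = 113.20, d_Site 2 = 7.12, d_Site 3 = 71.58 km.
Circle about each station: (x − 69.0)² + (y − 59.6)² = 113.20²; (x − 21.9)² + (y + 37.6)² = 7.12²; (x + 47.9)² + (y + 6.2)² = 71.58².
Subtracting pairs of circle equations eliminates x²+y² and gives linear equations (the radical axes):
-94.2 x − 194.4 y = 6343.76
-233.8 x − 131.6 y = 1710.23
Solving the 2×2 system: x ≈ 15.2, y ≈ -40.0 km.

15.2 km east, -40.0 km north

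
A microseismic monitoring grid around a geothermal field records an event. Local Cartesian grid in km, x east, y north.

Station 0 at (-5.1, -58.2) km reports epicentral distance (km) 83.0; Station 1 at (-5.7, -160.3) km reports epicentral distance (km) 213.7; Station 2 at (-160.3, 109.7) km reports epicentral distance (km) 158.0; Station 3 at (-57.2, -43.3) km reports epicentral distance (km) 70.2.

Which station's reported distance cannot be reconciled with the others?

Solve using three stations at a time. Using Station 0, Station 2, Station 3 (subtract circle equations pairwise → linear system) gives (x, y) ≈ (-29.4, 21.2).
Distances from that point to each station vs reported:
  Station 0: calculated 83.0 vs reported 83.0 → residual 0.0 km
  Station 1: calculated 183.0 vs reported 213.7 → residual 30.7 km
  Station 2: calculated 158.0 vs reported 158.0 → residual 0.0 km
  Station 3: calculated 70.2 vs reported 70.2 → residual 0.0 km
Station 0, Station 2, Station 3 are mutually consistent (residuals ≈ 0); Station 1 is off by 30.7 km.

Station 1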